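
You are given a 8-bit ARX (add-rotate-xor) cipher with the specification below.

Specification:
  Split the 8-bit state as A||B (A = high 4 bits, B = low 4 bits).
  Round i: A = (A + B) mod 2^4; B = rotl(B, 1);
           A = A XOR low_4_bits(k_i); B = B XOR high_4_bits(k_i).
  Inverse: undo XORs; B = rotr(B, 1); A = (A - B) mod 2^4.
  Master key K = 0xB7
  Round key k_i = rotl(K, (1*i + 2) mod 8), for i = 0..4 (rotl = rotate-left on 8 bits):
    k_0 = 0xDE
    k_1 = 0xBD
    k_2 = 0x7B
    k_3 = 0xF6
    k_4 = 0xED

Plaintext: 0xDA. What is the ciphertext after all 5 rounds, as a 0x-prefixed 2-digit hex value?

s_0 = plaintext = 0xDA
s_1 = Round(s_0, k_0) = 0x98
s_2 = Round(s_1, k_1) = 0xCA
s_3 = Round(s_2, k_2) = 0xD2
s_4 = Round(s_3, k_3) = 0x9B
s_5 = Round(s_4, k_4) = 0x99

0x99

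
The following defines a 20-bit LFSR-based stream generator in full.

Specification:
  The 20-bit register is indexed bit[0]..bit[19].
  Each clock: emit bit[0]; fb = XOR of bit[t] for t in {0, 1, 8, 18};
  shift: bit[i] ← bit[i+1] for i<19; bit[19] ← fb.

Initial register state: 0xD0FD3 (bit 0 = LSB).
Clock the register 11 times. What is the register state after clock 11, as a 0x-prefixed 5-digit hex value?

0x21DA1

reg_0 = 0xD0FD3
clock 1: out=1, reg = 0x687E9
clock 2: out=1, reg = 0xB43F4
clock 3: out=0, reg = 0xDA1FA
clock 4: out=0, reg = 0xED0FD
clock 5: out=1, reg = 0x7687E
clock 6: out=0, reg = 0x3B43F
clock 7: out=1, reg = 0x1DA1F
clock 8: out=1, reg = 0x0ED0F
clock 9: out=1, reg = 0x87687
clock 10: out=1, reg = 0x43B43
clock 11: out=1, reg = 0x21DA1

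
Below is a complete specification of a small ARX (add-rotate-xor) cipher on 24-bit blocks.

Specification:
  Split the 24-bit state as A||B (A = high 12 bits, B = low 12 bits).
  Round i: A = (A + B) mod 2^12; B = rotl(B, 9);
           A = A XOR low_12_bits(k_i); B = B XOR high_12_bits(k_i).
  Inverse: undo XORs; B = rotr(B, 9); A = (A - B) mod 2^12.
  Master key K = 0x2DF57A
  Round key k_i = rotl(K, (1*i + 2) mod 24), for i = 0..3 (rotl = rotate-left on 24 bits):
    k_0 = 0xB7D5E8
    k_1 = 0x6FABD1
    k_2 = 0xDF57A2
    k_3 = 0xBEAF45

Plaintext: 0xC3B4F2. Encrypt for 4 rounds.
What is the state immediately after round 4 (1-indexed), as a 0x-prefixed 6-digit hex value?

s_0 = plaintext = 0xC3B4F2
s_1 = Round(s_0, k_0) = 0x4C5FE3
s_2 = Round(s_1, k_1) = 0xF79106
s_3 = Round(s_2, k_2) = 0x7DD1D5
s_4 = Round(s_3, k_3) = 0x6F71D0

0x6F71D0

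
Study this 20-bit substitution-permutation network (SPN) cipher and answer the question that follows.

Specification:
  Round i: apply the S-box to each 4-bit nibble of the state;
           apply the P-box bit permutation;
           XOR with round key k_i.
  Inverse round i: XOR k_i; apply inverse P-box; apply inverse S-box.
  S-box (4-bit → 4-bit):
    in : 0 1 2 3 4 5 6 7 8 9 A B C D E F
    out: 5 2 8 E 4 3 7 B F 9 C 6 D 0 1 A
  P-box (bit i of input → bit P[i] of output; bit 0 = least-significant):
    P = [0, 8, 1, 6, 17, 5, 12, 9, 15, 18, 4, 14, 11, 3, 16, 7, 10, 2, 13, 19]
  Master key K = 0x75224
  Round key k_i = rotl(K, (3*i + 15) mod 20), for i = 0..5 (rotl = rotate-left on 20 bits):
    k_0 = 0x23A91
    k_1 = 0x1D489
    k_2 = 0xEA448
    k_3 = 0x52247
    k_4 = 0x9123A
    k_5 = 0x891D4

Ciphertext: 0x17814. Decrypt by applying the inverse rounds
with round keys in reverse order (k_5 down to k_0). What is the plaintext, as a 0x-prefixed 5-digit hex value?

s_0 = ciphertext = 0x17814
s_1 = InvRound(s_0, k_5) = 0xAC9DF
s_2 = InvRound(s_1, k_4) = 0x1C987
s_3 = InvRound(s_2, k_3) = 0x4972F
s_4 = InvRound(s_3, k_2) = 0x3DD88
s_5 = InvRound(s_4, k_1) = 0xDEDE5
s_6 = InvRound(s_5, k_0) = 0x7488F

0x7488F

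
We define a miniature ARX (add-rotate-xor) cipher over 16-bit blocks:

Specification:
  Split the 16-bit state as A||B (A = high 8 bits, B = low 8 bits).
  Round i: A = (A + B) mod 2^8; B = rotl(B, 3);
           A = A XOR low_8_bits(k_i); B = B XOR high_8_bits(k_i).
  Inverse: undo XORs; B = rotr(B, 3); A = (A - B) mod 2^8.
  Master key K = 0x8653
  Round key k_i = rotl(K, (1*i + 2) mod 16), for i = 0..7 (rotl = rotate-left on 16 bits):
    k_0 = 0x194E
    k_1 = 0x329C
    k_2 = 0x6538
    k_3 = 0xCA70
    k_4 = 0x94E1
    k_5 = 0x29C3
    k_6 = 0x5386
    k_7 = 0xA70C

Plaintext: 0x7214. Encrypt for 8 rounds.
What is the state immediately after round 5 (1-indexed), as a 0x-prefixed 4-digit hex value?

0x0D64

s_0 = plaintext = 0x7214
s_1 = Round(s_0, k_0) = 0xC8B9
s_2 = Round(s_1, k_1) = 0x1DFF
s_3 = Round(s_2, k_2) = 0x249A
s_4 = Round(s_3, k_3) = 0xCE1E
s_5 = Round(s_4, k_4) = 0x0D64
s_6 = Round(s_5, k_5) = 0xB20A
s_7 = Round(s_6, k_6) = 0x3A03
s_8 = Round(s_7, k_7) = 0x31BF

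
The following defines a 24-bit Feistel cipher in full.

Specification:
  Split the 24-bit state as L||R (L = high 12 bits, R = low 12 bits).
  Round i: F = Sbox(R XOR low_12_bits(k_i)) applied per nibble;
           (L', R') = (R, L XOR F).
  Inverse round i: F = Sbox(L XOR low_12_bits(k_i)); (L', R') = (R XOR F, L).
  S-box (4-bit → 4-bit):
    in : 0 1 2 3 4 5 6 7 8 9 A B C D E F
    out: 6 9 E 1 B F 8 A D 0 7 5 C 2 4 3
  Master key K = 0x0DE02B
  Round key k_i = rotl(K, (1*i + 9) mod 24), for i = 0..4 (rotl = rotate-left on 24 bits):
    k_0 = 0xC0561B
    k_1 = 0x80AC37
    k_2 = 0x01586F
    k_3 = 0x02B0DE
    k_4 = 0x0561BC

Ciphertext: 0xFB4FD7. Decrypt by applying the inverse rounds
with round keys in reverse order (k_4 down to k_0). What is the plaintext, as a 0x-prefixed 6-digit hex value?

s_0 = ciphertext = 0xFB4FD7
s_1 = InvRound(s_0, k_4) = 0xBBAFB4
s_2 = InvRound(s_1, k_3) = 0xA3FBBA
s_3 = InvRound(s_2, k_2) = 0x54CA3F
s_4 = InvRound(s_3, k_1) = 0xA9A54C
s_5 = InvRound(s_4, k_0) = 0x995A9A

0x995A9A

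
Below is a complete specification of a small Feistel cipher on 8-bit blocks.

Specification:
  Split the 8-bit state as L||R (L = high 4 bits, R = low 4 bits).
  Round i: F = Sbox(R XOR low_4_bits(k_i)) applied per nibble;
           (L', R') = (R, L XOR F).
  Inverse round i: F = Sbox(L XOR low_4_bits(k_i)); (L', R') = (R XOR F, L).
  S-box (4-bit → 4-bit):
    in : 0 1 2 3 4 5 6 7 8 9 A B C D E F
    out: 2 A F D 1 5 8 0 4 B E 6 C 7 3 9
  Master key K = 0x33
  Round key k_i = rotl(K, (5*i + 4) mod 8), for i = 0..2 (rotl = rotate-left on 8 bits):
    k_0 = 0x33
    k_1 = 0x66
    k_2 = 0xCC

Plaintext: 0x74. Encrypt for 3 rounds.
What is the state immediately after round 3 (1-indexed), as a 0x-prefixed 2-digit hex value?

0xE8

s_0 = plaintext = 0x74
s_1 = Round(s_0, k_0) = 0x47
s_2 = Round(s_1, k_1) = 0x7E
s_3 = Round(s_2, k_2) = 0xE8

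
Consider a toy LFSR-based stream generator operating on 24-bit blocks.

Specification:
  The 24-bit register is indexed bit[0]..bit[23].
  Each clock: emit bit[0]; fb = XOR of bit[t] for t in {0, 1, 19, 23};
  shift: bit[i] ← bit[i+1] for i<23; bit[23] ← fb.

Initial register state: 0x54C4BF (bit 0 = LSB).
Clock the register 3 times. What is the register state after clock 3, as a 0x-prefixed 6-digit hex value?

0xCA9897

reg_0 = 0x54C4BF
clock 1: out=1, reg = 0x2A625F
clock 2: out=1, reg = 0x95312F
clock 3: out=1, reg = 0xCA9897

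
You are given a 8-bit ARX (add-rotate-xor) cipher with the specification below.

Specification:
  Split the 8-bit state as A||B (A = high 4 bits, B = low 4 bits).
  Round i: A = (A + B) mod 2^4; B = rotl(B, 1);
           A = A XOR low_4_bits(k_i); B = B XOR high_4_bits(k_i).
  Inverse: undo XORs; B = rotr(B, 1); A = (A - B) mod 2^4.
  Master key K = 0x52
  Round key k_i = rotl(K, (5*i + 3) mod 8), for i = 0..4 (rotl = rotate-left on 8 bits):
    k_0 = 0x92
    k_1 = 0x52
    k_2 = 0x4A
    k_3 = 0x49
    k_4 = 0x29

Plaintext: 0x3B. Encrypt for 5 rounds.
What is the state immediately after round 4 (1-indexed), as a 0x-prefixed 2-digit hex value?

0x6E

s_0 = plaintext = 0x3B
s_1 = Round(s_0, k_0) = 0xCE
s_2 = Round(s_1, k_1) = 0x88
s_3 = Round(s_2, k_2) = 0xA5
s_4 = Round(s_3, k_3) = 0x6E
s_5 = Round(s_4, k_4) = 0xDF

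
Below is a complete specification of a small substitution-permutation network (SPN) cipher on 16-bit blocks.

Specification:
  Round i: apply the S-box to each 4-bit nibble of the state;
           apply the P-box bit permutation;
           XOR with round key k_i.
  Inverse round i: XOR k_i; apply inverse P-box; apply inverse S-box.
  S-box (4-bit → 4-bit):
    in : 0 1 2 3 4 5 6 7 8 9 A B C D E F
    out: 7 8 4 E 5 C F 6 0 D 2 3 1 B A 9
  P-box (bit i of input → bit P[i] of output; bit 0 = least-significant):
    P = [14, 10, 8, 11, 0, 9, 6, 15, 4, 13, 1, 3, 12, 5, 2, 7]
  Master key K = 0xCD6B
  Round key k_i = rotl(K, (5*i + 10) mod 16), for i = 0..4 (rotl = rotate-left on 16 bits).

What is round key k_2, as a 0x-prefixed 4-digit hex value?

K = 0xCD6B
k_0 = rotl(K, (5*0+10) mod 16) = rotl(K, 10) = 0xAF35
k_1 = rotl(K, (5*1+10) mod 16) = rotl(K, 15) = 0xE6B5
k_2 = rotl(K, (5*2+10) mod 16) = rotl(K, 4) = 0xD6BC

0xD6BC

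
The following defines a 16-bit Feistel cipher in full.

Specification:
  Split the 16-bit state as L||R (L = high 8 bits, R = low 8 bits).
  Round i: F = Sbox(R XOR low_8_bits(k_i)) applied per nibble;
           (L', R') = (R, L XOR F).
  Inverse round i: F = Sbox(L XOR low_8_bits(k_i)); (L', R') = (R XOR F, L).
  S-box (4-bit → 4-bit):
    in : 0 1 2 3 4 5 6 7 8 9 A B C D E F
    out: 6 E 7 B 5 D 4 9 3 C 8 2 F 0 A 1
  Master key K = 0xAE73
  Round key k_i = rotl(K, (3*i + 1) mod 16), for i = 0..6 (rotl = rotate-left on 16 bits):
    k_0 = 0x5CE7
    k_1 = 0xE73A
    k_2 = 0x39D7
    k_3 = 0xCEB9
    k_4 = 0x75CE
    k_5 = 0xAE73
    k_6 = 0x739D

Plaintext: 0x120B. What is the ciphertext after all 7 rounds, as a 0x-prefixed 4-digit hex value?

0xA33C

s_0 = plaintext = 0x120B
s_1 = Round(s_0, k_0) = 0x0BBD
s_2 = Round(s_1, k_1) = 0xBD32
s_3 = Round(s_2, k_2) = 0x3210
s_4 = Round(s_3, k_3) = 0x10BE
s_5 = Round(s_4, k_4) = 0xBE86
s_6 = Round(s_5, k_5) = 0x86A3
s_7 = Round(s_6, k_6) = 0xA33C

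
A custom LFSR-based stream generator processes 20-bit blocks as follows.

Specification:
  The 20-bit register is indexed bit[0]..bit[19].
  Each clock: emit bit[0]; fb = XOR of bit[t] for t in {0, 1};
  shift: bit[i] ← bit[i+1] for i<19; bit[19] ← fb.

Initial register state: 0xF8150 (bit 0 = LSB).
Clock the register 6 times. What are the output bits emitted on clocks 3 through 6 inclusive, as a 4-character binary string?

0010

reg_0 = 0xF8150
clock 1: out=0, reg = 0x7C0A8
clock 2: out=0, reg = 0x3E054
clock 3: out=0, reg = 0x1F02A
clock 4: out=0, reg = 0x8F815
clock 5: out=1, reg = 0xC7C0A
clock 6: out=0, reg = 0xE3E05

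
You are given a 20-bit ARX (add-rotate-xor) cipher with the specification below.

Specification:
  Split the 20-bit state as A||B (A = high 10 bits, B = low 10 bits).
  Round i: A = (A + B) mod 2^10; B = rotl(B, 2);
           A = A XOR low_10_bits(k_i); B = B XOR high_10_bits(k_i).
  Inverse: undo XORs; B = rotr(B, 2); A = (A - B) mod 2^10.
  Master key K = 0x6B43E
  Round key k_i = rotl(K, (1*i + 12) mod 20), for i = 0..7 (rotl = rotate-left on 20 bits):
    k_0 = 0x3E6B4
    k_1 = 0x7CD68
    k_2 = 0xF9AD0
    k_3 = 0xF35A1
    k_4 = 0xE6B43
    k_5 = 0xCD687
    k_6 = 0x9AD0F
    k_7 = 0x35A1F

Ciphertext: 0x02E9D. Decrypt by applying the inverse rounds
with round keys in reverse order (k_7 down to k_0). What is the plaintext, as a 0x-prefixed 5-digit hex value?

s_0 = ciphertext = 0x02E9D
s_1 = InvRound(s_0, k_7) = 0xA0B92
s_2 = InvRound(s_1, k_6) = 0x83D7E
s_3 = InvRound(s_2, k_5) = 0x3DB92
s_4 = InvRound(s_3, k_4) = 0xECC02
s_5 = InvRound(s_4, k_3) = 0x87FF3
s_6 = InvRound(s_5, k_2) = 0xF2905
s_7 = InvRound(s_6, k_1) = 0x1963D
s_8 = InvRound(s_7, k_0) = 0x880B1

0x880B1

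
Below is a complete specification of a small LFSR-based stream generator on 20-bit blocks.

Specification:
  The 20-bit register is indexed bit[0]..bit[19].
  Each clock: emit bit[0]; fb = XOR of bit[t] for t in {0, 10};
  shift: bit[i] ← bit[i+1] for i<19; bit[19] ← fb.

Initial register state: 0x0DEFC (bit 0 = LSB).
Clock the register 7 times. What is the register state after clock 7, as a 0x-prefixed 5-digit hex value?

reg_0 = 0x0DEFC
clock 1: out=0, reg = 0x86F7E
clock 2: out=0, reg = 0xC37BF
clock 3: out=1, reg = 0x61BDF
clock 4: out=1, reg = 0xB0DEF
clock 5: out=1, reg = 0x586F7
clock 6: out=1, reg = 0x2C37B
clock 7: out=1, reg = 0x961BD

0x961BD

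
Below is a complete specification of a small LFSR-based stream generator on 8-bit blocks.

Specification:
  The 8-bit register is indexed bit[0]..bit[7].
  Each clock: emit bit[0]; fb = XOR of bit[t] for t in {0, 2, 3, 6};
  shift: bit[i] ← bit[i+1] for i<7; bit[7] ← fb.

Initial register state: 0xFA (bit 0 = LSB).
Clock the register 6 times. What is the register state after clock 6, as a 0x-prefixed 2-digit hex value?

0xE3

reg_0 = 0xFA
clock 1: out=0, reg = 0x7D
clock 2: out=1, reg = 0x3E
clock 3: out=0, reg = 0x1F
clock 4: out=1, reg = 0x8F
clock 5: out=1, reg = 0xC7
clock 6: out=1, reg = 0xE3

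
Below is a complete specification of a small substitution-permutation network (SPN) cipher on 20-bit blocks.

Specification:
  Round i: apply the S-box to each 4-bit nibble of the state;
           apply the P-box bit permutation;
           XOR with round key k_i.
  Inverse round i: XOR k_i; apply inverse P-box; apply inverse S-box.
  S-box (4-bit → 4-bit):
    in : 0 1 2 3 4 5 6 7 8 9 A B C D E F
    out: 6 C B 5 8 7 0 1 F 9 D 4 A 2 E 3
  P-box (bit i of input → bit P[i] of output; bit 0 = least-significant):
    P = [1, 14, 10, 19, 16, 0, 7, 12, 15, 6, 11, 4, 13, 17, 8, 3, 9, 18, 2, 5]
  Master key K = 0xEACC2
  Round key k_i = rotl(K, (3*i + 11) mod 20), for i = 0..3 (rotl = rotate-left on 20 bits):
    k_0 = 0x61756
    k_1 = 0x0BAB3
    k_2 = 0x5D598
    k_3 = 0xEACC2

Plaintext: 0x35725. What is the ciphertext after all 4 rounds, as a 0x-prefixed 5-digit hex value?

0x263FD

s_0 = plaintext = 0x35725
s_1 = Round(s_0, k_0) = 0x5E051
s_2 = Round(s_1, k_1) = 0xFB57E
s_3 = Round(s_2, k_2) = 0x81AD8
s_4 = Round(s_3, k_3) = 0x263FD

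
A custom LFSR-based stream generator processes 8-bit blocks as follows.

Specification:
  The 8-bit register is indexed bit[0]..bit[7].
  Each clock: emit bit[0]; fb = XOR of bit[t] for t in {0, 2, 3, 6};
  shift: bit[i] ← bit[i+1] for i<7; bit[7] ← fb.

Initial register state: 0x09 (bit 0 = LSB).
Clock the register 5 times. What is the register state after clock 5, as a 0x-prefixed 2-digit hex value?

0x10

reg_0 = 0x09
clock 1: out=1, reg = 0x04
clock 2: out=0, reg = 0x82
clock 3: out=0, reg = 0x41
clock 4: out=1, reg = 0x20
clock 5: out=0, reg = 0x10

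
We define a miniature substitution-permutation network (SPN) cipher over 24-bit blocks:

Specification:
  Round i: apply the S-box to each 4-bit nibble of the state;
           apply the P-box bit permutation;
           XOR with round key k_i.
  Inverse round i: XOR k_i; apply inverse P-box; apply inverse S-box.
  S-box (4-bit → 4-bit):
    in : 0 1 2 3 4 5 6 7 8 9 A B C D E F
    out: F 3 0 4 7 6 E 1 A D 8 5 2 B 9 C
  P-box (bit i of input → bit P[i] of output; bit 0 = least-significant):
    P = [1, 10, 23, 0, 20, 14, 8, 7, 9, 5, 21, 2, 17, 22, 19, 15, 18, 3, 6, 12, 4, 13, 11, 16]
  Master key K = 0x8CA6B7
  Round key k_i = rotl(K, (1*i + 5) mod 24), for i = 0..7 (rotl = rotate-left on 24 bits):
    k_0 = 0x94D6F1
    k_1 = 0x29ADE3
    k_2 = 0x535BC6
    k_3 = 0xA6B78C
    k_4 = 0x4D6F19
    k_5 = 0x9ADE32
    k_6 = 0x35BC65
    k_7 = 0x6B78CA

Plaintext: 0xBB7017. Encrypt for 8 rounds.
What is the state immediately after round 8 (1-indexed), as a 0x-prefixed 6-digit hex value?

0x584CA9

s_0 = plaintext = 0xBB7017
s_1 = Round(s_0, k_0) = 0xA29C87
s_2 = Round(s_1, k_1) = 0x226D41
s_3 = Round(s_2, k_2) = 0x0B9CE0
s_4 = Round(s_3, k_3) = 0x391B7F
s_5 = Round(s_4, k_4) = 0xBB7558
s_6 = Round(s_5, k_5) = 0xBC9343
s_7 = Round(s_6, k_6) = 0x8F757D
s_8 = Round(s_7, k_7) = 0x584CA9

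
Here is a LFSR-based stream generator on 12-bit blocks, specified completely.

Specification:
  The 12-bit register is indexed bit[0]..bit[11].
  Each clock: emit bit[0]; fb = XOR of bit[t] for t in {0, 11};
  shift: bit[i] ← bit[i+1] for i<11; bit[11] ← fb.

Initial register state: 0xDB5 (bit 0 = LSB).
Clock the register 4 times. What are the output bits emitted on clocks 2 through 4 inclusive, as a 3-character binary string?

reg_0 = 0xDB5
clock 1: out=1, reg = 0x6DA
clock 2: out=0, reg = 0x36D
clock 3: out=1, reg = 0x9B6
clock 4: out=0, reg = 0xCDB

010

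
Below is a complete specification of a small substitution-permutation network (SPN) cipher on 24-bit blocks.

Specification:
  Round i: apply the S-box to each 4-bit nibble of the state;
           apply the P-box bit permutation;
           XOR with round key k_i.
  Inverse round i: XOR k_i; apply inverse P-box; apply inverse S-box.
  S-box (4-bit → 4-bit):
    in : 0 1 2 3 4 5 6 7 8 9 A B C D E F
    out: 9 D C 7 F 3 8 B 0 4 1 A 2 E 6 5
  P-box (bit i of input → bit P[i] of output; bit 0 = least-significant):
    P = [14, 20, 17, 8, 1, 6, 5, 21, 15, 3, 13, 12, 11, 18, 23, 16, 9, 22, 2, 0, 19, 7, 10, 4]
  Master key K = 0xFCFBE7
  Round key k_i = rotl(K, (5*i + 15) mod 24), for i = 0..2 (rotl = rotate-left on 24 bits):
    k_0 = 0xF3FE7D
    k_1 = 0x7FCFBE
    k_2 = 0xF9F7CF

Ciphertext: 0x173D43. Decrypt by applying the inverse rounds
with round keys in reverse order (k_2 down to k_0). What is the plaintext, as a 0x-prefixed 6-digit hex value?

s_0 = ciphertext = 0x173D43
s_1 = InvRound(s_0, k_2) = 0x53356F
s_2 = InvRound(s_1, k_1) = 0x7051BA
s_3 = InvRound(s_2, k_0) = 0xE11F52

0xE11F52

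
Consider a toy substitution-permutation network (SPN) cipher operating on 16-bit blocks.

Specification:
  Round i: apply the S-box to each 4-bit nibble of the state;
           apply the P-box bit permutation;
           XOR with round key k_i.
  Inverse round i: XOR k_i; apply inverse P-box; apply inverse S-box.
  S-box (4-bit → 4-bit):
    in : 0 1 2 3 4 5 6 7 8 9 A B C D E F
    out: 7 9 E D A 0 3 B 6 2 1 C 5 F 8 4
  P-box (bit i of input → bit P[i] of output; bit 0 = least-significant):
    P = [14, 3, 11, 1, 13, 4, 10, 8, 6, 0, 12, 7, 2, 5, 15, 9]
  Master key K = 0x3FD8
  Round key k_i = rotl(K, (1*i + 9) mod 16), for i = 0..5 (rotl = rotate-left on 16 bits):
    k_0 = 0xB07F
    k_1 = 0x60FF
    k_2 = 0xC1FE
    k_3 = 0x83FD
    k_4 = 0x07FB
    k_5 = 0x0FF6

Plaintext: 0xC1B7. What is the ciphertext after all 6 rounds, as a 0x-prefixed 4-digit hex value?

s_0 = plaintext = 0xC1B7
s_1 = Round(s_0, k_0) = 0x75B1
s_2 = Round(s_1, k_1) = 0x27D9
s_3 = Round(s_2, k_2) = 0x6607
s_4 = Round(s_3, k_3) = 0xE782
s_5 = Round(s_4, k_4) = 0x0920
s_6 = Round(s_5, k_5) = 0xC2CB

0xC2CB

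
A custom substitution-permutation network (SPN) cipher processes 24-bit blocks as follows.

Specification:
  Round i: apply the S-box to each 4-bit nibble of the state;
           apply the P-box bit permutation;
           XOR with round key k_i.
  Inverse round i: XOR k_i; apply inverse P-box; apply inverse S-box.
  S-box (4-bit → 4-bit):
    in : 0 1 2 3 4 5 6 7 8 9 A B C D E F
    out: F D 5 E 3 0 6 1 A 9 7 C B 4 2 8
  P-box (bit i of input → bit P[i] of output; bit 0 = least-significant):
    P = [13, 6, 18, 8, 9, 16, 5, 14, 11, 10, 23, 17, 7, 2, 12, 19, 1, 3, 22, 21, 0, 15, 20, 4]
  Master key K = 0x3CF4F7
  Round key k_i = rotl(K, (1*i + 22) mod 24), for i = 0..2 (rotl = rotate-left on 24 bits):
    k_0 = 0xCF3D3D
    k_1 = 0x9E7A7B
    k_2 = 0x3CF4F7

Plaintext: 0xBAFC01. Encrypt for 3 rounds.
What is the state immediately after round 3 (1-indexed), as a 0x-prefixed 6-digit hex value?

0x93CB36

s_0 = plaintext = 0xBAFC01
s_1 = Round(s_0, k_0) = 0x905207
s_2 = Round(s_1, k_1) = 0x7F1040
s_3 = Round(s_2, k_2) = 0x93CB36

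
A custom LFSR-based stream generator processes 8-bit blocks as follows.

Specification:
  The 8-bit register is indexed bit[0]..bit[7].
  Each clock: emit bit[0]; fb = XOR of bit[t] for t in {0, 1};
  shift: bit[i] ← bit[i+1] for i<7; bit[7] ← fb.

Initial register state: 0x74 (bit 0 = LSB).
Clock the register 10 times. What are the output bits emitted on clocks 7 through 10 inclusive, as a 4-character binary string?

1001

reg_0 = 0x74
clock 1: out=0, reg = 0x3A
clock 2: out=0, reg = 0x9D
clock 3: out=1, reg = 0xCE
clock 4: out=0, reg = 0xE7
clock 5: out=1, reg = 0x73
clock 6: out=1, reg = 0x39
clock 7: out=1, reg = 0x9C
clock 8: out=0, reg = 0x4E
clock 9: out=0, reg = 0xA7
clock 10: out=1, reg = 0x53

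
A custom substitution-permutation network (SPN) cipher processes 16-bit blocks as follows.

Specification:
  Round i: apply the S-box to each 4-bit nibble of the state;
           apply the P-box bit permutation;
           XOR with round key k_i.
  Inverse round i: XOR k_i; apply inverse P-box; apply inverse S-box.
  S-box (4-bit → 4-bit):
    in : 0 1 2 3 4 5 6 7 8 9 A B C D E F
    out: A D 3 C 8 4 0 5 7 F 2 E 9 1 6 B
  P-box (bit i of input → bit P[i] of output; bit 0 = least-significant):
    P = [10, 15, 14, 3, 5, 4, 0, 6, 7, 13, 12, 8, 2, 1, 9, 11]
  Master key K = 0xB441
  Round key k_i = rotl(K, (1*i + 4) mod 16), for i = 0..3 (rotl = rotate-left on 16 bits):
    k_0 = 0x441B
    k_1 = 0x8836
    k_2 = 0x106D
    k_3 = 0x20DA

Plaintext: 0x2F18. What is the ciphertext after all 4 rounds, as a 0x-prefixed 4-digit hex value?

s_0 = plaintext = 0x2F18
s_1 = Round(s_0, k_0) = 0xA1FC
s_2 = Round(s_1, k_1) = 0x9DCC
s_3 = Round(s_2, k_2) = 0x1E83
s_4 = Round(s_3, k_3) = 0x5AE7

0x5AE7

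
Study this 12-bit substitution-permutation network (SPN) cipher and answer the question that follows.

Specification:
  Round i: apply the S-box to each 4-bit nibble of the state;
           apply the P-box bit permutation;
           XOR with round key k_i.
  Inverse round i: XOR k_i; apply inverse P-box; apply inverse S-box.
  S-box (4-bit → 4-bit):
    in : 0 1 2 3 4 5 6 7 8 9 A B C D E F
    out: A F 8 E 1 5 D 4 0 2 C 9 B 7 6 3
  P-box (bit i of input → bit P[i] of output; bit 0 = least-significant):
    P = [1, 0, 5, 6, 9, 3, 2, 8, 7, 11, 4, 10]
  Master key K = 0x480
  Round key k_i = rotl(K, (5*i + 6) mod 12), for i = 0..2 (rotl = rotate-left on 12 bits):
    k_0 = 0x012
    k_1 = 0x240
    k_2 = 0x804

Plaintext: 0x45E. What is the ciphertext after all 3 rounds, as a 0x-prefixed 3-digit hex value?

0xBD1

s_0 = plaintext = 0x45E
s_1 = Round(s_0, k_0) = 0x2B7
s_2 = Round(s_1, k_1) = 0x560
s_3 = Round(s_2, k_2) = 0xBD1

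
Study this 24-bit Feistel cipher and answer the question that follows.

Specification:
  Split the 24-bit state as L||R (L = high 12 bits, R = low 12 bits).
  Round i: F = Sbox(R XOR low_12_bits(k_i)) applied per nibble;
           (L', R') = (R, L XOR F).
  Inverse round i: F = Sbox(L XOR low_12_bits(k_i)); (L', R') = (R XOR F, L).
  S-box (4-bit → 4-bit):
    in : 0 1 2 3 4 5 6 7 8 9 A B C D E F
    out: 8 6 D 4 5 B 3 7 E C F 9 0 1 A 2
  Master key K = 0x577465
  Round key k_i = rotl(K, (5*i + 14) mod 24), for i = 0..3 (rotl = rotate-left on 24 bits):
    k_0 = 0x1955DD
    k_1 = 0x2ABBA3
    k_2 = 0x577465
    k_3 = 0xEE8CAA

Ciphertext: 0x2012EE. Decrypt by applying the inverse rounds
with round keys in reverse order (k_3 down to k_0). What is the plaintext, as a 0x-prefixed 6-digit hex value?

0x462405

s_0 = ciphertext = 0x2012EE
s_1 = InvRound(s_0, k_3) = 0x817201
s_2 = InvRound(s_1, k_2) = 0x27C817
s_3 = InvRound(s_2, k_1) = 0x40527C
s_4 = InvRound(s_3, k_0) = 0x462405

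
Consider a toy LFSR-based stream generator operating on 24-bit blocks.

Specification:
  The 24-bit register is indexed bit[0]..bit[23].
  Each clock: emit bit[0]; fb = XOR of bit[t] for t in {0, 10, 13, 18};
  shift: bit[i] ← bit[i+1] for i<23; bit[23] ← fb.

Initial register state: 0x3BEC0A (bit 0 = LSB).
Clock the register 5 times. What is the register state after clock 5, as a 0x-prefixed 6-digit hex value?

reg_0 = 0x3BEC0A
clock 1: out=0, reg = 0x1DF605
clock 2: out=1, reg = 0x0EFB02
clock 3: out=0, reg = 0x077D81
clock 4: out=1, reg = 0x03BEC0
clock 5: out=0, reg = 0x01DF60

0x01DF60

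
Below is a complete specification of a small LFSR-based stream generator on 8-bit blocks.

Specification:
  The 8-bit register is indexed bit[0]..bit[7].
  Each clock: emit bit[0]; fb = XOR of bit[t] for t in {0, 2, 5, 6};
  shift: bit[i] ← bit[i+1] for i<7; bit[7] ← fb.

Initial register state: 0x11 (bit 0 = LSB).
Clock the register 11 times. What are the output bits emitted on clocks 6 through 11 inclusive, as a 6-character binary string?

reg_0 = 0x11
clock 1: out=1, reg = 0x88
clock 2: out=0, reg = 0x44
clock 3: out=0, reg = 0x22
clock 4: out=0, reg = 0x91
clock 5: out=1, reg = 0xC8
clock 6: out=0, reg = 0xE4
clock 7: out=0, reg = 0xF2
clock 8: out=0, reg = 0x79
clock 9: out=1, reg = 0xBC
clock 10: out=0, reg = 0x5E
clock 11: out=0, reg = 0x2F

000100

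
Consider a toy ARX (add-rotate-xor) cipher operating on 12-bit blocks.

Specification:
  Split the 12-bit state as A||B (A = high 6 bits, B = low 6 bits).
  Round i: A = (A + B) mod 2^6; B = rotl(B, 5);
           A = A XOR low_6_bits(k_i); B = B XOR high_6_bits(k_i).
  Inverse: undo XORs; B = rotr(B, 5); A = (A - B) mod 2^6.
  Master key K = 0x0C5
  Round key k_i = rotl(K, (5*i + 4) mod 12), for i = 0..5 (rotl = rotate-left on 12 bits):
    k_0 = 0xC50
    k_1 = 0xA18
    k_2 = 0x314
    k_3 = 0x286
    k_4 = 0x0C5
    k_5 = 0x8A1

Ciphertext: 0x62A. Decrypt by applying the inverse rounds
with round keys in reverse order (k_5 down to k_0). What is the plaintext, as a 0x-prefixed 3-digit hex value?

0xCAB

s_0 = ciphertext = 0x62A
s_1 = InvRound(s_0, k_5) = 0xA50
s_2 = InvRound(s_1, k_4) = 0x1A6
s_3 = InvRound(s_2, k_3) = 0x9D9
s_4 = InvRound(s_3, k_2) = 0x26A
s_5 = InvRound(s_4, k_1) = 0x344
s_6 = InvRound(s_5, k_0) = 0xCAB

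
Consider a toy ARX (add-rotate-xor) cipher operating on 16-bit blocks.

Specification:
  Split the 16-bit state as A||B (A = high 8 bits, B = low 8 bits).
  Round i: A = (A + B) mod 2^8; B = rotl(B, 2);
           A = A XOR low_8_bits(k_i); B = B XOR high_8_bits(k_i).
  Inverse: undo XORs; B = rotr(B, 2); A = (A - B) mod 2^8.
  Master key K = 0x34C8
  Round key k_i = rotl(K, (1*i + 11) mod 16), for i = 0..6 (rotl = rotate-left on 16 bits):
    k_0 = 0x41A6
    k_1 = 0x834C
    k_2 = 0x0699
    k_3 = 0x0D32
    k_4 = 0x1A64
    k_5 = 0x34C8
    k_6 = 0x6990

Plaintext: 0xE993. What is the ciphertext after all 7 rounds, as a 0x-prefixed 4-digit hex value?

s_0 = plaintext = 0xE993
s_1 = Round(s_0, k_0) = 0xDA0F
s_2 = Round(s_1, k_1) = 0xA5BF
s_3 = Round(s_2, k_2) = 0xFDF8
s_4 = Round(s_3, k_3) = 0xC7EE
s_5 = Round(s_4, k_4) = 0xD1A1
s_6 = Round(s_5, k_5) = 0xBAB2
s_7 = Round(s_6, k_6) = 0xFCA3

0xFCA3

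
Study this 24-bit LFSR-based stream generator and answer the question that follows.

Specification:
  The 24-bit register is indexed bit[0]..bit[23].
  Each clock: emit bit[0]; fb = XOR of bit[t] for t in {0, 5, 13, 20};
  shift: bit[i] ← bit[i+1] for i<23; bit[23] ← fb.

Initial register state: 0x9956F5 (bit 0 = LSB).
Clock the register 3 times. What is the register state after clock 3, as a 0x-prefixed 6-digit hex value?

reg_0 = 0x9956F5
clock 1: out=1, reg = 0xCCAB7A
clock 2: out=0, reg = 0x6655BD
clock 3: out=1, reg = 0x332ADE

0x332ADE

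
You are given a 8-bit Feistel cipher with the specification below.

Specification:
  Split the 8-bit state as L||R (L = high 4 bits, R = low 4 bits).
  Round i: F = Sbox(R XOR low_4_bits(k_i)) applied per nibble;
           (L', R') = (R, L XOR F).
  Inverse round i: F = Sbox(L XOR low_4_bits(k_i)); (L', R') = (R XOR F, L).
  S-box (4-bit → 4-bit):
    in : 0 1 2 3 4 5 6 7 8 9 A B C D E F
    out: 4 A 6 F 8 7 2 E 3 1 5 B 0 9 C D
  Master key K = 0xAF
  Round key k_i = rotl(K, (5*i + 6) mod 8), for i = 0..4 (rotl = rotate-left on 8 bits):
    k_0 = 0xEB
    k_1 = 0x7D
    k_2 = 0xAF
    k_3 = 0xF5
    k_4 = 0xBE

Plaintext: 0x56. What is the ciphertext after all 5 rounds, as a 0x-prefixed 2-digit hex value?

s_0 = plaintext = 0x56
s_1 = Round(s_0, k_0) = 0x6C
s_2 = Round(s_1, k_1) = 0xCC
s_3 = Round(s_2, k_2) = 0xC3
s_4 = Round(s_3, k_3) = 0x3E
s_5 = Round(s_4, k_4) = 0xE7

0xE7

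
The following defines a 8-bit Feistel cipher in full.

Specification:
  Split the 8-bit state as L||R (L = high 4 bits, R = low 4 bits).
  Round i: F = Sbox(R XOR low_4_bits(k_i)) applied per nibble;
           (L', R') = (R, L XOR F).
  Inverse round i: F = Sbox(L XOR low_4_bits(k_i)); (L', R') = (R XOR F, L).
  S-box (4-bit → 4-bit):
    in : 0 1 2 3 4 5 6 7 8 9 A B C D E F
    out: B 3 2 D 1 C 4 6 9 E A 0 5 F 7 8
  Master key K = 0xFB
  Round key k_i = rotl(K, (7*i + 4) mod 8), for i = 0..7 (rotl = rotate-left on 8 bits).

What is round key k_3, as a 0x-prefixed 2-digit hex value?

0xF7

K = 0xFB
k_0 = rotl(K, (7*0+4) mod 8) = rotl(K, 4) = 0xBF
k_1 = rotl(K, (7*1+4) mod 8) = rotl(K, 3) = 0xDF
k_2 = rotl(K, (7*2+4) mod 8) = rotl(K, 2) = 0xEF
k_3 = rotl(K, (7*3+4) mod 8) = rotl(K, 1) = 0xF7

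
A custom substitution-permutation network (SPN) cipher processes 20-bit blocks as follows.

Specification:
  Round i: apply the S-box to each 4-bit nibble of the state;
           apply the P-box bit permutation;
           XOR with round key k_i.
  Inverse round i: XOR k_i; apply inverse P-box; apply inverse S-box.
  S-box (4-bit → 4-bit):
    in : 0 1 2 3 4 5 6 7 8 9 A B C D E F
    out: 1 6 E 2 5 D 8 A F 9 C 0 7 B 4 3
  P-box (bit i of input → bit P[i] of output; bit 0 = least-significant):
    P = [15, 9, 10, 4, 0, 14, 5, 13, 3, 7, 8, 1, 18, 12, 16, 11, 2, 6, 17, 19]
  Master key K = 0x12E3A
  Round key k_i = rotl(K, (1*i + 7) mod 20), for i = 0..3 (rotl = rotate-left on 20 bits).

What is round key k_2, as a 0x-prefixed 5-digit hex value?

K = 0x12E3A
k_0 = rotl(K, (1*0+7) mod 20) = rotl(K, 7) = 0x71D09
k_1 = rotl(K, (1*1+7) mod 20) = rotl(K, 8) = 0xE3A12
k_2 = rotl(K, (1*2+7) mod 20) = rotl(K, 9) = 0xC7425

0xC7425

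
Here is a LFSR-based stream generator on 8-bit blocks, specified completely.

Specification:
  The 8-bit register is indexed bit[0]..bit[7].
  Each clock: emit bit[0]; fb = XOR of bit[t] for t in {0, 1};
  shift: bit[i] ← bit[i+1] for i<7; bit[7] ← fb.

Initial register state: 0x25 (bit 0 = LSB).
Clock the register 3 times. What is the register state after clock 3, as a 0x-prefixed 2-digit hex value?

0xE4

reg_0 = 0x25
clock 1: out=1, reg = 0x92
clock 2: out=0, reg = 0xC9
clock 3: out=1, reg = 0xE4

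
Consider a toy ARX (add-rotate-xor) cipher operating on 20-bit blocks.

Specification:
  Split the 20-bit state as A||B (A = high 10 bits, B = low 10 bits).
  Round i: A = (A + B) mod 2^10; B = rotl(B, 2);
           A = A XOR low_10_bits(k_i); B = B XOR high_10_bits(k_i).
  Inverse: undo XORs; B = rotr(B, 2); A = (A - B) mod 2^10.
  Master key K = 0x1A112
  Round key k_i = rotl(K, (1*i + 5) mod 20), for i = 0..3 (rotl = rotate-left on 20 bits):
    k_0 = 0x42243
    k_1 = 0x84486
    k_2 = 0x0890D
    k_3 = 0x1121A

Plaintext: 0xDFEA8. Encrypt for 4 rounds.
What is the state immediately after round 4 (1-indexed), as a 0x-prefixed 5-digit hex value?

0x40F6E

s_0 = plaintext = 0xDFEA8
s_1 = Round(s_0, k_0) = 0x193AA
s_2 = Round(s_1, k_1) = 0x220BA
s_3 = Round(s_2, k_2) = 0x13ECA
s_4 = Round(s_3, k_3) = 0x40F6E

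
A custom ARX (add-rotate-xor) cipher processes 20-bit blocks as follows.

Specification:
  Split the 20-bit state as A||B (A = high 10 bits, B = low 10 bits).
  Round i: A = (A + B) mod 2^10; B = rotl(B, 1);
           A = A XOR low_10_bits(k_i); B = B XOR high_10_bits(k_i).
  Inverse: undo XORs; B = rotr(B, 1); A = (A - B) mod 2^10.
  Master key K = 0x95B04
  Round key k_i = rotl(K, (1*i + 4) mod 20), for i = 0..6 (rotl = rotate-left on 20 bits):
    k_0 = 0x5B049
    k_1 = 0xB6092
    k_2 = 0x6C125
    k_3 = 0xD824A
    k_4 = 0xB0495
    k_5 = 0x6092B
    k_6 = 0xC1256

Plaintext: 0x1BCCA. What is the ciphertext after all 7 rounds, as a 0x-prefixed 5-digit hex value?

0x57E1F

s_0 = plaintext = 0x1BCCA
s_1 = Round(s_0, k_0) = 0x5C0F8
s_2 = Round(s_1, k_1) = 0xBEB28
s_3 = Round(s_2, k_2) = 0xC1FE1
s_4 = Round(s_3, k_3) = 0x288A3
s_5 = Round(s_4, k_4) = 0x74387
s_6 = Round(s_5, k_5) = 0x1F28D
s_7 = Round(s_6, k_6) = 0x57E1F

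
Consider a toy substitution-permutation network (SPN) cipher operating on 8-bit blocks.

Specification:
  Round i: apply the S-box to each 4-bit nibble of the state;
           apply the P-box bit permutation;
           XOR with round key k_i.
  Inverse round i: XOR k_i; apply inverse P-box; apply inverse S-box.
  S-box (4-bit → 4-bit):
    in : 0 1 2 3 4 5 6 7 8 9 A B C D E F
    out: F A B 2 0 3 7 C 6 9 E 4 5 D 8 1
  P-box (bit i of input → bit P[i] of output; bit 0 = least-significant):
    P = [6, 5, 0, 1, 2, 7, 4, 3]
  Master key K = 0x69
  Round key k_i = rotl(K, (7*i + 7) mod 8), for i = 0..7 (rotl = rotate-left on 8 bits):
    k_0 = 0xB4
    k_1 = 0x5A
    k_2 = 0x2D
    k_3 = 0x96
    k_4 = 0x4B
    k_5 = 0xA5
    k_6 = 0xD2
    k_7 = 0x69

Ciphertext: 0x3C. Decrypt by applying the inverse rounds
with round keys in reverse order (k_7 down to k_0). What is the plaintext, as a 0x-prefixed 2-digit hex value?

s_0 = ciphertext = 0x3C
s_1 = InvRound(s_0, k_7) = 0xCC
s_2 = InvRound(s_1, k_6) = 0xDE
s_3 = InvRound(s_2, k_5) = 0x70
s_4 = InvRound(s_3, k_4) = 0x7A
s_5 = InvRound(s_4, k_3) = 0x25
s_6 = InvRound(s_5, k_2) = 0xE4
s_7 = InvRound(s_6, k_1) = 0x01
s_8 = InvRound(s_7, k_0) = 0x68

0x68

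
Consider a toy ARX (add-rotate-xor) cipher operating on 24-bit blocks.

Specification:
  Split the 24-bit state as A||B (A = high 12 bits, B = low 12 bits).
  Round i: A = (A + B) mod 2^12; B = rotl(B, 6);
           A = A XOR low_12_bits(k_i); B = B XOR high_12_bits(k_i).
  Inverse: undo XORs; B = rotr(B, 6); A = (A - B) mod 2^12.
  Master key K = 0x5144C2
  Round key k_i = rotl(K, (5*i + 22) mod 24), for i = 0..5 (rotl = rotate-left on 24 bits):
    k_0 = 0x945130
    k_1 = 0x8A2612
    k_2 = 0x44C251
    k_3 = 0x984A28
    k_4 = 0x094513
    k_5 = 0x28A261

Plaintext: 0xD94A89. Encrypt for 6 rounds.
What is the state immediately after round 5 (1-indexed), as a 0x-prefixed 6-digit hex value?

0xA92673

s_0 = plaintext = 0xD94A89
s_1 = Round(s_0, k_0) = 0x92DB2F
s_2 = Round(s_1, k_1) = 0x24E34E
s_3 = Round(s_2, k_2) = 0x7CD7C1
s_4 = Round(s_3, k_3) = 0x5A69DB
s_5 = Round(s_4, k_4) = 0xA92673
s_6 = Round(s_5, k_5) = 0x364E53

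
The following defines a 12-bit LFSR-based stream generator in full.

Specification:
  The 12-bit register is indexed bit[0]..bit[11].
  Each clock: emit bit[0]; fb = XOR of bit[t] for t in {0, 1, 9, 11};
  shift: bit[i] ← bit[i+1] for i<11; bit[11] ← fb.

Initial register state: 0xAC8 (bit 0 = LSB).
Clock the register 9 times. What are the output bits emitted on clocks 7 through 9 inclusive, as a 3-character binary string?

reg_0 = 0xAC8
clock 1: out=0, reg = 0x564
clock 2: out=0, reg = 0x2B2
clock 3: out=0, reg = 0x159
clock 4: out=1, reg = 0x8AC
clock 5: out=0, reg = 0xC56
clock 6: out=0, reg = 0x62B
clock 7: out=1, reg = 0xB15
clock 8: out=1, reg = 0xD8A
clock 9: out=0, reg = 0x6C5

110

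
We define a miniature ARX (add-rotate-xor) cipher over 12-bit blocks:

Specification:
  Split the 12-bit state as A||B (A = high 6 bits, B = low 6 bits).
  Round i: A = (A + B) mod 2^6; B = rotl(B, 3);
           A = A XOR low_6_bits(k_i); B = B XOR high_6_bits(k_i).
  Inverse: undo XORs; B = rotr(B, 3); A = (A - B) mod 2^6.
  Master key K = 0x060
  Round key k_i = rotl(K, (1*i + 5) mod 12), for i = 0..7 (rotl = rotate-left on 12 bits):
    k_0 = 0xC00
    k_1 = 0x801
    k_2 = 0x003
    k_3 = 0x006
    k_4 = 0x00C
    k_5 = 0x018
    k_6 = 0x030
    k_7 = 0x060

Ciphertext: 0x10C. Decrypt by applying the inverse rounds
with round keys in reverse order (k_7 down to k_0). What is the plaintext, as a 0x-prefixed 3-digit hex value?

s_0 = ciphertext = 0x10C
s_1 = InvRound(s_0, k_7) = 0xEE9
s_2 = InvRound(s_1, k_6) = 0xF8D
s_3 = InvRound(s_2, k_5) = 0xF69
s_4 = InvRound(s_3, k_4) = 0x90D
s_5 = InvRound(s_4, k_3) = 0xE69
s_6 = InvRound(s_5, k_2) = 0xB4D
s_7 = InvRound(s_6, k_1) = 0xFED
s_8 = InvRound(s_7, k_0) = 0x52B

0x52B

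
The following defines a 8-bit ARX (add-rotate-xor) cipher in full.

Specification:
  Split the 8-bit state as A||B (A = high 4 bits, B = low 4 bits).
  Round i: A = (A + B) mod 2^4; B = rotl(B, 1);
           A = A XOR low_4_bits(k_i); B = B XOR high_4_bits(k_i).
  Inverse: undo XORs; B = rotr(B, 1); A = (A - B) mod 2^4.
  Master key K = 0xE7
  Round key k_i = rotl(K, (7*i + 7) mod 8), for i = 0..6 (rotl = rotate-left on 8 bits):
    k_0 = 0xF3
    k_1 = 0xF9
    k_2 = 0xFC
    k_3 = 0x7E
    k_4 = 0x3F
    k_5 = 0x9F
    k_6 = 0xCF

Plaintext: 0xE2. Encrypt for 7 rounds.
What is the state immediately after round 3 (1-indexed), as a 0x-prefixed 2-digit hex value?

0x3E

s_0 = plaintext = 0xE2
s_1 = Round(s_0, k_0) = 0x3B
s_2 = Round(s_1, k_1) = 0x78
s_3 = Round(s_2, k_2) = 0x3E
s_4 = Round(s_3, k_3) = 0xFA
s_5 = Round(s_4, k_4) = 0x66
s_6 = Round(s_5, k_5) = 0x35
s_7 = Round(s_6, k_6) = 0x76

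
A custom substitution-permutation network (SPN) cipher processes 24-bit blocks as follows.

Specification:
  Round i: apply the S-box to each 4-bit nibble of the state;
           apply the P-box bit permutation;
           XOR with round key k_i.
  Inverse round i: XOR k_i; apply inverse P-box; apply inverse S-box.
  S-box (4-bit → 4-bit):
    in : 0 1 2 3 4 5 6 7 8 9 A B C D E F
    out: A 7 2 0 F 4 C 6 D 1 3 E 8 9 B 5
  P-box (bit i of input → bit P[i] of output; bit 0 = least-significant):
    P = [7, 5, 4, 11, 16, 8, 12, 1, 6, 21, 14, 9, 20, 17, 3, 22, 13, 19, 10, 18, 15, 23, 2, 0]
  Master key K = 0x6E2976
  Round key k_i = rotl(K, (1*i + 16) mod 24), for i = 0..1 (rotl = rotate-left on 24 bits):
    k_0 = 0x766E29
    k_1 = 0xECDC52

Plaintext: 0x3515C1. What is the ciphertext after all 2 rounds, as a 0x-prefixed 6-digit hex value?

0xC3F817

s_0 = plaintext = 0x3515C1
s_1 = Round(s_0, k_0) = 0x642A93
s_2 = Round(s_1, k_1) = 0xC3F817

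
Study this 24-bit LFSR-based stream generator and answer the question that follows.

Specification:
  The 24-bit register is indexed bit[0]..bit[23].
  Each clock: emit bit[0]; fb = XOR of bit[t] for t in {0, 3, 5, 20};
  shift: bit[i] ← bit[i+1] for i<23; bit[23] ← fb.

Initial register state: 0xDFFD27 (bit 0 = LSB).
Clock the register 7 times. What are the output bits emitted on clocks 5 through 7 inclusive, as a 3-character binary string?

010

reg_0 = 0xDFFD27
clock 1: out=1, reg = 0xEFFE93
clock 2: out=1, reg = 0xF7FF49
clock 3: out=1, reg = 0xFBFFA4
clock 4: out=0, reg = 0x7DFFD2
clock 5: out=0, reg = 0xBEFFE9
clock 6: out=1, reg = 0x5F7FF4
clock 7: out=0, reg = 0x2FBFFA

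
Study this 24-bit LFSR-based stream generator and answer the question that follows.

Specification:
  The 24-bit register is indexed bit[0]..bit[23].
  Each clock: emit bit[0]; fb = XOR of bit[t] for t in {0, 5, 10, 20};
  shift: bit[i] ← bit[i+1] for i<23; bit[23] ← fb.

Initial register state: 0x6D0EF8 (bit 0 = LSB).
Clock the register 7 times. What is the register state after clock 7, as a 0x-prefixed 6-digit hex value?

reg_0 = 0x6D0EF8
clock 1: out=0, reg = 0x36877C
clock 2: out=0, reg = 0x9B43BE
clock 3: out=0, reg = 0x4DA1DF
clock 4: out=1, reg = 0xA6D0EF
clock 5: out=1, reg = 0x536877
clock 6: out=1, reg = 0xA9B43B
clock 7: out=1, reg = 0xD4DA1D

0xD4DA1D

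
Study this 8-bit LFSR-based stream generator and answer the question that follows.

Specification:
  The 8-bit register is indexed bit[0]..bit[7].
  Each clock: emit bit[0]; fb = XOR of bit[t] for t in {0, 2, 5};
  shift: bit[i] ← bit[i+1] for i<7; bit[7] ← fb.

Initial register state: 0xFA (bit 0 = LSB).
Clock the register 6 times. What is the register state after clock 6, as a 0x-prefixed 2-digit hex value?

0x6F

reg_0 = 0xFA
clock 1: out=0, reg = 0xFD
clock 2: out=1, reg = 0xFE
clock 3: out=0, reg = 0x7F
clock 4: out=1, reg = 0xBF
clock 5: out=1, reg = 0xDF
clock 6: out=1, reg = 0x6F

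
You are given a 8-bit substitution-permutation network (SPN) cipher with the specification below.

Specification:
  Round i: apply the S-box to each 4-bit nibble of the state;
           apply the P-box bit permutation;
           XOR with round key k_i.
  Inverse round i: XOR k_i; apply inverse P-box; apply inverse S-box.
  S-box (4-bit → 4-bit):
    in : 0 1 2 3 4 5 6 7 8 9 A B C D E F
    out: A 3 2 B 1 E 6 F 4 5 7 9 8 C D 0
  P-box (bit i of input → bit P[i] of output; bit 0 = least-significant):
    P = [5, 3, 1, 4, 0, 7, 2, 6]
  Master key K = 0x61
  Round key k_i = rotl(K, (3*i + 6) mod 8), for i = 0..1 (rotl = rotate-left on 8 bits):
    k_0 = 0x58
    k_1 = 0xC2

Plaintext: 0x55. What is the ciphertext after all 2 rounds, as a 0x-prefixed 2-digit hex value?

0xCC

s_0 = plaintext = 0x55
s_1 = Round(s_0, k_0) = 0x86
s_2 = Round(s_1, k_1) = 0xCC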